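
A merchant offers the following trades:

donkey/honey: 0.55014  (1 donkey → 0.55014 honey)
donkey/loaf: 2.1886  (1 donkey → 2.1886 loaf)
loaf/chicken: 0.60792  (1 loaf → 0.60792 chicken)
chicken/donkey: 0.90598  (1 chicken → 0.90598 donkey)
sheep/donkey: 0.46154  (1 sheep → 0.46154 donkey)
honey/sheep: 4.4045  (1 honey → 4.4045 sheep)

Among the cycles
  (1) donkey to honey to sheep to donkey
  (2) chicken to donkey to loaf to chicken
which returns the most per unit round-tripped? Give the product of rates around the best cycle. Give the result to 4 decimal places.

(1) 0.55014 × 4.4045 × 0.46154 = 1.11835
(2) 0.90598 × 2.1886 × 0.60792 = 1.20540
Highest is cycle (2) at 1.2054 (>1, arbitrage).

1.2054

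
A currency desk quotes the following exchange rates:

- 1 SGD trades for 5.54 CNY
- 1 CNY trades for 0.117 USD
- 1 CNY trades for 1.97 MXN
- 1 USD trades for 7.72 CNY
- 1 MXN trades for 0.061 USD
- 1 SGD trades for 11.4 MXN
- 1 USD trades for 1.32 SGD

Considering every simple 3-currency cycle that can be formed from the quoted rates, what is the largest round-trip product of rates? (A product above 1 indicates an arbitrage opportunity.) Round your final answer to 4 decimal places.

0.9277

MXN→USD→CNY→MXN: 0.061 × 7.72 × 1.97 = 0.92771
MXN→USD→SGD→MXN: 0.061 × 1.32 × 11.4 = 0.91793
SGD→CNY→USD→SGD: 5.54 × 0.117 × 1.32 = 0.85560
Maximum is MXN→USD→CNY→MXN at 0.9277; no arbitrage — every cycle loses value.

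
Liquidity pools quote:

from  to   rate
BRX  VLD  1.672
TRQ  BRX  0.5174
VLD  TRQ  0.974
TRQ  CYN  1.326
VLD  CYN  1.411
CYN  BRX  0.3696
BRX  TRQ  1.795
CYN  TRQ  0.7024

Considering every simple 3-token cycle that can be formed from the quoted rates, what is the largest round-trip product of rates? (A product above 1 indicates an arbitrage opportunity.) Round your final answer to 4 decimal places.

BRX→TRQ→CYN→BRX: 1.795 × 1.326 × 0.3696 = 0.87971
BRX→VLD→CYN→BRX: 1.672 × 1.411 × 0.3696 = 0.87196
BRX→VLD→TRQ→BRX: 1.672 × 0.974 × 0.5174 = 0.84260
Maximum is BRX→TRQ→CYN→BRX at 0.8797; no arbitrage — every cycle loses value.

0.8797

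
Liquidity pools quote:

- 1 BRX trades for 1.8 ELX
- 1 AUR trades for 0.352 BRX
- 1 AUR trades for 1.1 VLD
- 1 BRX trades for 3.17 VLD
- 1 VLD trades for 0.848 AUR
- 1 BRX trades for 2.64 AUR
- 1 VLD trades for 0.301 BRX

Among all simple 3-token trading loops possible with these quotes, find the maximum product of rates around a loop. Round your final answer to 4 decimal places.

BRX→VLD→AUR→BRX: 3.17 × 0.848 × 0.352 = 0.94623
BRX→AUR→VLD→BRX: 2.64 × 1.1 × 0.301 = 0.87410
Maximum is BRX→VLD→AUR→BRX at 0.9462; no arbitrage — every cycle loses value.

0.9462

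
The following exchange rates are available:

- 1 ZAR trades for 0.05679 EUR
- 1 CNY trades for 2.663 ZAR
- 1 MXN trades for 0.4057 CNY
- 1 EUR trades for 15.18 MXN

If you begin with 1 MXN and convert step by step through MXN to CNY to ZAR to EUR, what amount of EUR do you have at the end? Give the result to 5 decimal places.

0.06135

1 MXN × 0.4057 = 0.4057 CNY
0.4057 CNY × 2.663 = 1.0803791 ZAR
1.0803791 ZAR × 0.05679 = 0.061354729089 EUR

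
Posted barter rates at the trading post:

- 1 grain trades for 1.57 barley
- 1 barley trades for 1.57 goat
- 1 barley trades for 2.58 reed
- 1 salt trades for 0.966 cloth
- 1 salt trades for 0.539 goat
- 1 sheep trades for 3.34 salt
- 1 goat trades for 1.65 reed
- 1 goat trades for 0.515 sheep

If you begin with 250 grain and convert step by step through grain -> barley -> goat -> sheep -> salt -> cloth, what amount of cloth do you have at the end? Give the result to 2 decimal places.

1023.93

250 grain × 1.57 = 392.5 barley
392.5 barley × 1.57 = 616.225 goat
616.225 goat × 0.515 = 317.355875 sheep
317.355875 sheep × 3.34 = 1059.9686225 salt
1059.9686225 salt × 0.966 = 1023.929689335 cloth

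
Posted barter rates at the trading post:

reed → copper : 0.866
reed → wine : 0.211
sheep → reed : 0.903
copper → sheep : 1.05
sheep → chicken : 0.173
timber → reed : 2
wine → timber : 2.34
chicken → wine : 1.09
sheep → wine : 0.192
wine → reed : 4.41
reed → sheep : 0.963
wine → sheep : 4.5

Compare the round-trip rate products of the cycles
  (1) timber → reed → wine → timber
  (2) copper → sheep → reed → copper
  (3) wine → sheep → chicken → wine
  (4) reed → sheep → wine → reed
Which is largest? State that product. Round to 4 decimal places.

0.9875

(1) 2 × 0.211 × 2.34 = 0.98748
(2) 1.05 × 0.903 × 0.866 = 0.82110
(3) 4.5 × 0.173 × 1.09 = 0.84857
(4) 0.963 × 0.192 × 4.41 = 0.81539
Highest is cycle (1) at 0.9875 (≤1, no arbitrage).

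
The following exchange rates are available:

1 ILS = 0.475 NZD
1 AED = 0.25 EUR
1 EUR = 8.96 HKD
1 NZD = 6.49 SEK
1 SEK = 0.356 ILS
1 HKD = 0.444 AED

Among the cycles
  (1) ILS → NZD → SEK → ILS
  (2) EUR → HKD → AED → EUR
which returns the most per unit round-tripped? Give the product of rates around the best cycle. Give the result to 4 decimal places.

1.0975

(1) 0.475 × 6.49 × 0.356 = 1.09746
(2) 8.96 × 0.444 × 0.25 = 0.99456
Highest is cycle (1) at 1.0975 (>1, arbitrage).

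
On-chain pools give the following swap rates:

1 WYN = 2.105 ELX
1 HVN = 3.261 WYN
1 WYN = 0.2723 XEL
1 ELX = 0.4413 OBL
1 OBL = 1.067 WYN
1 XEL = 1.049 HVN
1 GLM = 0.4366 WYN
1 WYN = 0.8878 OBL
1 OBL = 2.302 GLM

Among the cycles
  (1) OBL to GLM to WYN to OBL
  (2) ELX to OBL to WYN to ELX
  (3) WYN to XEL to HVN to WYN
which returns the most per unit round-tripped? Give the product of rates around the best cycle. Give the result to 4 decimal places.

(1) 2.302 × 0.4366 × 0.8878 = 0.89229
(2) 0.4413 × 1.067 × 2.105 = 0.99118
(3) 0.2723 × 1.049 × 3.261 = 0.93148
Highest is cycle (2) at 0.9912 (≤1, no arbitrage).

0.9912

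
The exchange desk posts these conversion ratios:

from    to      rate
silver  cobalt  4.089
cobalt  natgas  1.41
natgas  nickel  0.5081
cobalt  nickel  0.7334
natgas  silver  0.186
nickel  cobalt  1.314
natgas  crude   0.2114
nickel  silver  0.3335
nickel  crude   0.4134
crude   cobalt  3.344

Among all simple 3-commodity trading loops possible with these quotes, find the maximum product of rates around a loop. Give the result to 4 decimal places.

cobalt→natgas→silver→cobalt: 1.41 × 0.186 × 4.089 = 1.07238
cobalt→nickel→crude→cobalt: 0.7334 × 0.4134 × 3.344 = 1.01386
cobalt→nickel→silver→cobalt: 0.7334 × 0.3335 × 4.089 = 1.00012
cobalt→natgas→crude→cobalt: 1.41 × 0.2114 × 3.344 = 0.99676
cobalt→natgas→nickel→cobalt: 1.41 × 0.5081 × 1.314 = 0.94138
Maximum is cobalt→natgas→silver→cobalt at 1.0724; arbitrage exists.

1.0724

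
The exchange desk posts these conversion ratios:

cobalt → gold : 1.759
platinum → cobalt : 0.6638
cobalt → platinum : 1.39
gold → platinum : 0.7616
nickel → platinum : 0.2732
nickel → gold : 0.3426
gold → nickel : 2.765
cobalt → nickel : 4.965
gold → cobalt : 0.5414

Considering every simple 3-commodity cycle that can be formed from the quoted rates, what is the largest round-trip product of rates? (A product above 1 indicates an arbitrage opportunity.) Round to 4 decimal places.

0.9209

cobalt→nickel→gold→cobalt: 4.965 × 0.3426 × 0.5414 = 0.92093
cobalt→nickel→platinum→cobalt: 4.965 × 0.2732 × 0.6638 = 0.90040
cobalt→gold→platinum→cobalt: 1.759 × 0.7616 × 0.6638 = 0.88926
Maximum is cobalt→nickel→gold→cobalt at 0.9209; no arbitrage — every cycle loses value.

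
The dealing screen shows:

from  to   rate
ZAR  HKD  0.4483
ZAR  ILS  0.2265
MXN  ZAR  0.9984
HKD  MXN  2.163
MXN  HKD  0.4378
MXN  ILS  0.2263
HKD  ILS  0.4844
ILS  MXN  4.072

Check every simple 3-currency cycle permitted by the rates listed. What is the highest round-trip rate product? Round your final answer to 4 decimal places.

MXN→ZAR→HKD→MXN: 0.9984 × 0.4483 × 2.163 = 0.96812
MXN→ZAR→ILS→MXN: 0.9984 × 0.2265 × 4.072 = 0.92083
MXN→HKD→ILS→MXN: 0.4378 × 0.4844 × 4.072 = 0.86355
Maximum is MXN→ZAR→HKD→MXN at 0.9681; no arbitrage — every cycle loses value.

0.9681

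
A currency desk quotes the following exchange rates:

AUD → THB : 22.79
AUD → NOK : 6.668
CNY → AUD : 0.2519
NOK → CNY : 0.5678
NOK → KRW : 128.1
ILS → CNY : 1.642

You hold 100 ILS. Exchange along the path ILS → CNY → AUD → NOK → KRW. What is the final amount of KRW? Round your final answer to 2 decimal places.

35330.20

100 ILS × 1.642 = 164.2 CNY
164.2 CNY × 0.2519 = 41.36198 AUD
41.36198 AUD × 6.668 = 275.80168264 NOK
275.80168264 NOK × 128.1 = 35330.195546184 KRW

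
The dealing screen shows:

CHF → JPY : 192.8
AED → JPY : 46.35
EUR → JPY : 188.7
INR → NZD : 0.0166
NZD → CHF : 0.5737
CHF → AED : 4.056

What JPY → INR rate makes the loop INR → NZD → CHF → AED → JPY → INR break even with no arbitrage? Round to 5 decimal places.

Known legs of the cycle: 0.0166 × 0.5737 × 4.056 × 46.35 = 1.790361056952
For no arbitrage the full-cycle product must be 1, so the missing rate is 1 / 1.790361056952 ≈ 0.5585466.

0.55855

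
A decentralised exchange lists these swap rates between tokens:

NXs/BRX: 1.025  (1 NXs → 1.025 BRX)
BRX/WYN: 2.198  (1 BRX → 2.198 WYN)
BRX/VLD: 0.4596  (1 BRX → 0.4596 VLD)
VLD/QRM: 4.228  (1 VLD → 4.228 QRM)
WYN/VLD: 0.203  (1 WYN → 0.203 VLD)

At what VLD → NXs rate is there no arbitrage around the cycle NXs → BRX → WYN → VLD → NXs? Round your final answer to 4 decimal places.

Known legs of the cycle: 1.025 × 2.198 × 0.203 = 0.45734885
For no arbitrage the full-cycle product must be 1, so the missing rate is 1 / 0.45734885 ≈ 2.186515.

2.1865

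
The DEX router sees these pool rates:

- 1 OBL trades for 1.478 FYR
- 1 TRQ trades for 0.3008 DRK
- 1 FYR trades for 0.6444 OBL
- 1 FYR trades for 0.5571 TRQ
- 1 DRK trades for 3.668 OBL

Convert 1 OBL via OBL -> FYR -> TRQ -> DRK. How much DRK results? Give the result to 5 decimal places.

1 OBL × 1.478 = 1.478 FYR
1.478 FYR × 0.5571 = 0.8233938 TRQ
0.8233938 TRQ × 0.3008 = 0.24767685504 DRK

0.24768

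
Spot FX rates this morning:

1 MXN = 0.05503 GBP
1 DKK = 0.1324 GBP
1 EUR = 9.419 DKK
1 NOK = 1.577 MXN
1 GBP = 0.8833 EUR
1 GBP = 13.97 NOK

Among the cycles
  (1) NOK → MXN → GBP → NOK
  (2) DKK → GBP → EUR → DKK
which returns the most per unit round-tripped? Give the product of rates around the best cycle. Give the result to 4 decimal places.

(1) 1.577 × 0.05503 × 13.97 = 1.21235
(2) 0.1324 × 0.8833 × 9.419 = 1.10154
Highest is cycle (1) at 1.2123 (>1, arbitrage).

1.2123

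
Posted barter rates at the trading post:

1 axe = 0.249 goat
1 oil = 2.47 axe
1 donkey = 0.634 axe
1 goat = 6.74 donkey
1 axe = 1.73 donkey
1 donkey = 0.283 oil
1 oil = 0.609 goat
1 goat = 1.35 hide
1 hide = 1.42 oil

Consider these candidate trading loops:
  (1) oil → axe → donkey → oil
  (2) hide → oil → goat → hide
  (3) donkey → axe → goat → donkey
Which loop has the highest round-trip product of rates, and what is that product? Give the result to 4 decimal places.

1.2093

(1) 2.47 × 1.73 × 0.283 = 1.20929
(2) 1.42 × 0.609 × 1.35 = 1.16745
(3) 0.634 × 0.249 × 6.74 = 1.06402
Highest is cycle (1) at 1.2093 (>1, arbitrage).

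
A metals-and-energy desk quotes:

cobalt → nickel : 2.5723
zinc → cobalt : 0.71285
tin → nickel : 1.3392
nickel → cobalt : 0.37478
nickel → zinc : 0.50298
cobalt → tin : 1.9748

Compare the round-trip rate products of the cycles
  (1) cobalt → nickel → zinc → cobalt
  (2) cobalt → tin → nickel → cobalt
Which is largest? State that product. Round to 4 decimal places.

0.9912

(1) 2.5723 × 0.50298 × 0.71285 = 0.92230
(2) 1.9748 × 1.3392 × 0.37478 = 0.99116
Highest is cycle (2) at 0.9912 (≤1, no arbitrage).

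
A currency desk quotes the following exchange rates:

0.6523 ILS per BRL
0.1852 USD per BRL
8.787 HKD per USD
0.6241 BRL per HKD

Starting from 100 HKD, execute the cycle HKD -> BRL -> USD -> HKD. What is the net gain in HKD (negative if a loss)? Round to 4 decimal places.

1.5631

100 HKD × 0.6241 = 62.41 BRL
62.41 BRL × 0.1852 = 11.558332 USD
11.558332 USD × 8.787 = 101.563063284 HKD
Net change: 101.563063284 − 100 = 1.563063284 HKD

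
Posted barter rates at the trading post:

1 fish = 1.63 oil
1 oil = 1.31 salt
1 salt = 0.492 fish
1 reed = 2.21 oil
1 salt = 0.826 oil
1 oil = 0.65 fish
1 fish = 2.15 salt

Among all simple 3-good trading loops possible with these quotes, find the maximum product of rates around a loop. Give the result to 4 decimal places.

1.1543

salt→oil→fish→salt: 0.826 × 0.65 × 2.15 = 1.15434
salt→fish→oil→salt: 0.492 × 1.63 × 1.31 = 1.05057
Maximum is salt→oil→fish→salt at 1.1543; arbitrage exists.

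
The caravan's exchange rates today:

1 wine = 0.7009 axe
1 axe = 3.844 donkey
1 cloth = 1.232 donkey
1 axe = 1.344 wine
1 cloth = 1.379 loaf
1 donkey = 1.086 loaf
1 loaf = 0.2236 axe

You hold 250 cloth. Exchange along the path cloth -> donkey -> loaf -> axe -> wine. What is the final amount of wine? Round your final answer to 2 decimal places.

250 cloth × 1.232 = 308 donkey
308 donkey × 1.086 = 334.488 loaf
334.488 loaf × 0.2236 = 74.7915168 axe
74.7915168 axe × 1.344 = 100.5197985792 wine

100.52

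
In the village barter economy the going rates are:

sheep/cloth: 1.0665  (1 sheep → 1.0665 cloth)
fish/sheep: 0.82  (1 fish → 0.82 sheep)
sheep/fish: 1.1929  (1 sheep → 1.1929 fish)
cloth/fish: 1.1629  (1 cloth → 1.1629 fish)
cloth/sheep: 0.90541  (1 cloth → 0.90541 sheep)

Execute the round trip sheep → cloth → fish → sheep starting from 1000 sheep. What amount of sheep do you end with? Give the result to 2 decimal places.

1016.99

1000 sheep × 1.0665 = 1066.5 cloth
1066.5 cloth × 1.1629 = 1240.23285 fish
1240.23285 fish × 0.82 = 1016.990937 sheep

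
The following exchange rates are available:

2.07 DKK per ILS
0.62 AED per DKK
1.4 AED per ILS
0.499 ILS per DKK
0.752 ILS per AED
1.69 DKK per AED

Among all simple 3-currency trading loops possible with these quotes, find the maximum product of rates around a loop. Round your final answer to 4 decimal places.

DKK→ILS→AED→DKK: 0.499 × 1.4 × 1.69 = 1.18063
DKK→AED→ILS→DKK: 0.62 × 0.752 × 2.07 = 0.96512
Maximum is DKK→ILS→AED→DKK at 1.1806; arbitrage exists.

1.1806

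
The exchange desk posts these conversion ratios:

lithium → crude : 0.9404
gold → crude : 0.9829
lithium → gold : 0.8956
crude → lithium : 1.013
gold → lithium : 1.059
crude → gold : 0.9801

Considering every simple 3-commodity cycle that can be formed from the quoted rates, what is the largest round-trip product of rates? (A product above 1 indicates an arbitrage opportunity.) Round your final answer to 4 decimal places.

lithium→crude→gold→lithium: 0.9404 × 0.9801 × 1.059 = 0.97607
lithium→gold→crude→lithium: 0.8956 × 0.9829 × 1.013 = 0.89173
Maximum is lithium→crude→gold→lithium at 0.9761; no arbitrage — every cycle loses value.

0.9761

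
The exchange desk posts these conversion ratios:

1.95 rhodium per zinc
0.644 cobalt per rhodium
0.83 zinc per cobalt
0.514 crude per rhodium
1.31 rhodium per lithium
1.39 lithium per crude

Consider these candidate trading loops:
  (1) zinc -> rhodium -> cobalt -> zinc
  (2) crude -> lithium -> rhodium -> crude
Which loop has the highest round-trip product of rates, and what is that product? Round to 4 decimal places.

(1) 1.95 × 0.644 × 0.83 = 1.04231
(2) 1.39 × 1.31 × 0.514 = 0.93594
Highest is cycle (1) at 1.0423 (>1, arbitrage).

1.0423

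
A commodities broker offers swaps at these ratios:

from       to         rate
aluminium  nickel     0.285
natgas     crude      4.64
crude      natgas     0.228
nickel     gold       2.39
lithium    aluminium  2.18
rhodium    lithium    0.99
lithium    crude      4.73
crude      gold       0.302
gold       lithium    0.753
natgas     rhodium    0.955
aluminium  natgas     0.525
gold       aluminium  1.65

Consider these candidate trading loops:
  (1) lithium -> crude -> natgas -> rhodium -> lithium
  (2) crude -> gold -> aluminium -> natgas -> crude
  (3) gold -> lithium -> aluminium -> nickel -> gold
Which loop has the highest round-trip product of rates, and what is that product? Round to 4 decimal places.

(1) 4.73 × 0.228 × 0.955 × 0.99 = 1.01961
(2) 0.302 × 1.65 × 0.525 × 4.64 = 1.21386
(3) 0.753 × 2.18 × 0.285 × 2.39 = 1.11813
Highest is cycle (2) at 1.2139 (>1, arbitrage).

1.2139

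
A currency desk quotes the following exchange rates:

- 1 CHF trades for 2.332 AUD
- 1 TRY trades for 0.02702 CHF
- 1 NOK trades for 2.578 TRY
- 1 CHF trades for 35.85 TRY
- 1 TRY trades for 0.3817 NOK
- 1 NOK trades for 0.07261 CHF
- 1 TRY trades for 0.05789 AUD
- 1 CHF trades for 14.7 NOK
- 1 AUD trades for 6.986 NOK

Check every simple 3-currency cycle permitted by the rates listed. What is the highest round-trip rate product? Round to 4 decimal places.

AUD→NOK→CHF→AUD: 6.986 × 0.07261 × 2.332 = 1.18292
TRY→AUD→NOK→TRY: 0.05789 × 6.986 × 2.578 = 1.04259
TRY→CHF→NOK→TRY: 0.02702 × 14.7 × 2.578 = 1.02397
TRY→NOK→CHF→TRY: 0.3817 × 0.07261 × 35.85 = 0.99359
Maximum is AUD→NOK→CHF→AUD at 1.1829; arbitrage exists.

1.1829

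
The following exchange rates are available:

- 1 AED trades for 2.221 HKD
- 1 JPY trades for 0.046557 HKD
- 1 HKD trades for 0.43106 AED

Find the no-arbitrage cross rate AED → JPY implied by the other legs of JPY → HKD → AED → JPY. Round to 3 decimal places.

49.828

Known legs of the cycle: 0.046557 × 0.43106 = 0.02006886042
For no arbitrage the full-cycle product must be 1, so the missing rate is 1 / 0.02006886042 ≈ 49.82844.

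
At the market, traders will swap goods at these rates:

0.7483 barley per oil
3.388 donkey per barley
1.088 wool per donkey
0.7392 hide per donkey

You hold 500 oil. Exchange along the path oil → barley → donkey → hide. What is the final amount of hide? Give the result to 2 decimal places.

937.02

500 oil × 0.7483 = 374.15 barley
374.15 barley × 3.388 = 1267.6202 donkey
1267.6202 donkey × 0.7392 = 937.02485184 hide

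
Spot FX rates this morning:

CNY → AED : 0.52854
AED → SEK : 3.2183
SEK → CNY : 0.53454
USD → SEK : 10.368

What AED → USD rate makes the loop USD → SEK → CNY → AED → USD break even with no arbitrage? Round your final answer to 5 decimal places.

0.34139

Known legs of the cycle: 10.368 × 0.53454 × 0.52854 = 2.9292271999488
For no arbitrage the full-cycle product must be 1, so the missing rate is 1 / 2.9292271999488 ≈ 0.3413870.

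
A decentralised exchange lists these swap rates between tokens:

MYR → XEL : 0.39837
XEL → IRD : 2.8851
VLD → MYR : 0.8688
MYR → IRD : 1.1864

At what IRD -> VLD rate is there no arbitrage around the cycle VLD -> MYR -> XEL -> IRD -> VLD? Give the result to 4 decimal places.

1.0015

Known legs of the cycle: 0.8688 × 0.39837 × 2.8851 = 0.9985442349456
For no arbitrage the full-cycle product must be 1, so the missing rate is 1 / 0.9985442349456 ≈ 1.001458.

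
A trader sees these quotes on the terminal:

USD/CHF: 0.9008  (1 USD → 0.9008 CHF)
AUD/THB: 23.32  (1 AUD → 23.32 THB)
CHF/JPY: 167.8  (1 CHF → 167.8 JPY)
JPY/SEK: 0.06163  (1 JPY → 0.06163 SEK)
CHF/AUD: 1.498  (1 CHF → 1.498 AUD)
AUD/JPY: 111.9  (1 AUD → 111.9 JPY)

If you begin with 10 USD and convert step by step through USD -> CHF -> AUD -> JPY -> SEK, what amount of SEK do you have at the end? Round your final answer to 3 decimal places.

93.060

10 USD × 0.9008 = 9.008 CHF
9.008 CHF × 1.498 = 13.493984 AUD
13.493984 AUD × 111.9 = 1509.9768096 JPY
1509.9768096 JPY × 0.06163 = 93.059870775648 SEK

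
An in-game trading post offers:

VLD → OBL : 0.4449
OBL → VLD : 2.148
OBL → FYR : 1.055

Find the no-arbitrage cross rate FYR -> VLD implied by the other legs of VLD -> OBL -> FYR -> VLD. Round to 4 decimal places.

2.1305

Known legs of the cycle: 0.4449 × 1.055 = 0.4693695
For no arbitrage the full-cycle product must be 1, so the missing rate is 1 / 0.4693695 ≈ 2.130518.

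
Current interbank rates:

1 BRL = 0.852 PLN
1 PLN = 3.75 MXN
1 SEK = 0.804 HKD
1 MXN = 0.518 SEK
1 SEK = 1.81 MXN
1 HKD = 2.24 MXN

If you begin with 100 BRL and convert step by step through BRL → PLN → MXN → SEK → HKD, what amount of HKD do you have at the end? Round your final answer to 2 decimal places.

133.06

100 BRL × 0.852 = 85.2 PLN
85.2 PLN × 3.75 = 319.5 MXN
319.5 MXN × 0.518 = 165.501 SEK
165.501 SEK × 0.804 = 133.062804 HKD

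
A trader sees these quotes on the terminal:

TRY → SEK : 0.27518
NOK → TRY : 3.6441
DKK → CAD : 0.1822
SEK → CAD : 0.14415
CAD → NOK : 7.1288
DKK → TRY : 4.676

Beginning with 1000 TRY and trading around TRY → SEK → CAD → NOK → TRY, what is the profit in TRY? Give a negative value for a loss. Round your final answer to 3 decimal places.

1000 TRY × 0.27518 = 275.18 SEK
275.18 SEK × 0.14415 = 39.667197 CAD
39.667197 CAD × 7.1288 = 282.7795139736 NOK
282.7795139736 NOK × 3.6441 = 1030.47682687119576 TRY
Net change: 1030.47682687119576 − 1000 = 30.47682687119576 TRY

30.477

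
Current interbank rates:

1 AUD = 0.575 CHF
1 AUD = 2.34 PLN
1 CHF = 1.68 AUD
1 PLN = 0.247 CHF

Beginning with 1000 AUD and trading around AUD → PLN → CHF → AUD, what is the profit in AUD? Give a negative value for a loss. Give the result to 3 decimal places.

-28.994

1000 AUD × 2.34 = 2340 PLN
2340 PLN × 0.247 = 577.98 CHF
577.98 CHF × 1.68 = 971.0064 AUD
Net change: 971.0064 − 1000 = -28.9936 AUD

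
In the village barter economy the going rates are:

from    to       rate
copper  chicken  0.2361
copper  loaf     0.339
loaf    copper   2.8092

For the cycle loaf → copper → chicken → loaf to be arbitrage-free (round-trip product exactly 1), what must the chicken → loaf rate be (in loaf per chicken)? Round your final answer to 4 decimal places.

1.5077

Known legs of the cycle: 2.8092 × 0.2361 = 0.66325212
For no arbitrage the full-cycle product must be 1, so the missing rate is 1 / 0.66325212 ≈ 1.507722.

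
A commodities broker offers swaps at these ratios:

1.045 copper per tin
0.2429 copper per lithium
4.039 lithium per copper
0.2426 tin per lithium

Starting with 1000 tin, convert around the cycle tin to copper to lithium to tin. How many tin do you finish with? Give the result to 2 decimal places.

1000 tin × 1.045 = 1045 copper
1045 copper × 4.039 = 4220.755 lithium
4220.755 lithium × 0.2426 = 1023.955163 tin

1023.96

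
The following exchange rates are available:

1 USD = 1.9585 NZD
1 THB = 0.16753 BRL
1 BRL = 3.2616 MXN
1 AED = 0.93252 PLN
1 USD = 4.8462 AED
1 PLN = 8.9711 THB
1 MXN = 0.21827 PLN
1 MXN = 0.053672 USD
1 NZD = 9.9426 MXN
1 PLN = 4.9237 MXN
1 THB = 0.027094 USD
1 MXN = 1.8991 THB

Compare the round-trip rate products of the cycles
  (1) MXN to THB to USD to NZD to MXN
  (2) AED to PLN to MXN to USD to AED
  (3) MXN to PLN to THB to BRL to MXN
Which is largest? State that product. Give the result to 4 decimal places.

(1) 1.8991 × 0.027094 × 1.9585 × 9.9426 = 1.00195
(2) 0.93252 × 4.9237 × 0.053672 × 4.8462 = 1.19426
(3) 0.21827 × 8.9711 × 0.16753 × 3.2616 = 1.06995
Highest is cycle (2) at 1.1943 (>1, arbitrage).

1.1943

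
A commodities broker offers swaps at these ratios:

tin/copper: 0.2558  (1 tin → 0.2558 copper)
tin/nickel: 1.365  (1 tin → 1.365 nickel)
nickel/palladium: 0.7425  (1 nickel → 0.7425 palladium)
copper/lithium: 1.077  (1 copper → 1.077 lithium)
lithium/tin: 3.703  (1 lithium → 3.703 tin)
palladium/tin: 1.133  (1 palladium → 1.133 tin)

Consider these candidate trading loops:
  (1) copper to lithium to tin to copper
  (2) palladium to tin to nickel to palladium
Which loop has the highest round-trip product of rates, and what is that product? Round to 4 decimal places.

(1) 1.077 × 3.703 × 0.2558 = 1.02016
(2) 1.133 × 1.365 × 0.7425 = 1.14831
Highest is cycle (2) at 1.1483 (>1, arbitrage).

1.1483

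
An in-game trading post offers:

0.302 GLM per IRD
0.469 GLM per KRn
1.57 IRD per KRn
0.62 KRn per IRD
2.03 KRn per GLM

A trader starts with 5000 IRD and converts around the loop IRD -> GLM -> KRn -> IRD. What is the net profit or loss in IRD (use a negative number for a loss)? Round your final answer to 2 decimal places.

-187.48

5000 IRD × 0.302 = 1510 GLM
1510 GLM × 2.03 = 3065.3 KRn
3065.3 KRn × 1.57 = 4812.521 IRD
Net change: 4812.521 − 5000 = -187.479 IRD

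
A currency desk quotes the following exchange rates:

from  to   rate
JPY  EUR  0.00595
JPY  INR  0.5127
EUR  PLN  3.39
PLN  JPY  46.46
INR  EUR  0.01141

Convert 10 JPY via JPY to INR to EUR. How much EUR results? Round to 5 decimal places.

0.05850

10 JPY × 0.5127 = 5.127 INR
5.127 INR × 0.01141 = 0.05849907 EUR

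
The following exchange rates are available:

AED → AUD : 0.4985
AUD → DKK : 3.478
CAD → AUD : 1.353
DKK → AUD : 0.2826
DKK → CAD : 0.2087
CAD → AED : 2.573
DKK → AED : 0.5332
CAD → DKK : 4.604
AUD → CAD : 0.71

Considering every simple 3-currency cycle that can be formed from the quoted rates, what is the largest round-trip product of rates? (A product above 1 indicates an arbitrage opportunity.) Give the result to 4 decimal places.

DKK→CAD→AUD→DKK: 0.2087 × 1.353 × 3.478 = 0.98209
AED→AUD→DKK→AED: 0.4985 × 3.478 × 0.5332 = 0.92445
DKK→AUD→CAD→DKK: 0.2826 × 0.71 × 4.604 = 0.92377
AED→AUD→CAD→AED: 0.4985 × 0.71 × 2.573 = 0.91067
Maximum is DKK→CAD→AUD→DKK at 0.9821; no arbitrage — every cycle loses value.

0.9821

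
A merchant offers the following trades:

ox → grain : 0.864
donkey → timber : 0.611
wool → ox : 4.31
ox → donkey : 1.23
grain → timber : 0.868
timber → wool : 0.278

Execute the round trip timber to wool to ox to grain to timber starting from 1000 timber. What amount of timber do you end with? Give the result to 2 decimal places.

898.58

1000 timber × 0.278 = 278 wool
278 wool × 4.31 = 1198.18 ox
1198.18 ox × 0.864 = 1035.22752 grain
1035.22752 grain × 0.868 = 898.57748736 timber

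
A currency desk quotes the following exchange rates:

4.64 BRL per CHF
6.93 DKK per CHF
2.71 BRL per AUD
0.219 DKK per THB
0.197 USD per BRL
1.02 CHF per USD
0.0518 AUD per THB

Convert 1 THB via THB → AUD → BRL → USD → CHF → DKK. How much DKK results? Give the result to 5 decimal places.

0.19548

1 THB × 0.0518 = 0.0518 AUD
0.0518 AUD × 2.71 = 0.140378 BRL
0.140378 BRL × 0.197 = 0.027654466 USD
0.027654466 USD × 1.02 = 0.02820755532 CHF
0.02820755532 CHF × 6.93 = 0.1954783583676 DKK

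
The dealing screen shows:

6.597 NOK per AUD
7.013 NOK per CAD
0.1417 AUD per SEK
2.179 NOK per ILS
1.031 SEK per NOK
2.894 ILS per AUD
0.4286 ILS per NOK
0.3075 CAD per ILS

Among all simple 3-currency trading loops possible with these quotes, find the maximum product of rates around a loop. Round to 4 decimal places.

NOK→SEK→AUD→NOK: 1.031 × 0.1417 × 6.597 = 0.96377
CAD→NOK→ILS→CAD: 7.013 × 0.4286 × 0.3075 = 0.92427
Maximum is NOK→SEK→AUD→NOK at 0.9638; no arbitrage — every cycle loses value.

0.9638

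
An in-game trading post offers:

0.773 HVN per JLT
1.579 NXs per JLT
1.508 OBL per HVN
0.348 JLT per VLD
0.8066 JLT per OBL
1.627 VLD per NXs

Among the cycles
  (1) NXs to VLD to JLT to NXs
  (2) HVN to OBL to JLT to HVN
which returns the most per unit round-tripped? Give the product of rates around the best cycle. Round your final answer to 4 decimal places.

0.9402

(1) 1.627 × 0.348 × 1.579 = 0.89402
(2) 1.508 × 0.8066 × 0.773 = 0.94024
Highest is cycle (2) at 0.9402 (≤1, no arbitrage).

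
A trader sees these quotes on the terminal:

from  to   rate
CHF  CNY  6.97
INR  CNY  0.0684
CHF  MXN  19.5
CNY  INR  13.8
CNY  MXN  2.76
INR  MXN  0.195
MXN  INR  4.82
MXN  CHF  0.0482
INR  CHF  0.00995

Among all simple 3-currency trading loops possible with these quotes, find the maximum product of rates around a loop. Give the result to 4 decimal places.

CHF→CNY→INR→CHF: 6.97 × 13.8 × 0.00995 = 0.95705
MXN→INR→CHF→MXN: 4.82 × 0.00995 × 19.5 = 0.93520
MXN→CHF→CNY→MXN: 0.0482 × 6.97 × 2.76 = 0.92723
MXN→INR→CNY→MXN: 4.82 × 0.0684 × 2.76 = 0.90994
Maximum is CHF→CNY→INR→CHF at 0.9571; no arbitrage — every cycle loses value.

0.9571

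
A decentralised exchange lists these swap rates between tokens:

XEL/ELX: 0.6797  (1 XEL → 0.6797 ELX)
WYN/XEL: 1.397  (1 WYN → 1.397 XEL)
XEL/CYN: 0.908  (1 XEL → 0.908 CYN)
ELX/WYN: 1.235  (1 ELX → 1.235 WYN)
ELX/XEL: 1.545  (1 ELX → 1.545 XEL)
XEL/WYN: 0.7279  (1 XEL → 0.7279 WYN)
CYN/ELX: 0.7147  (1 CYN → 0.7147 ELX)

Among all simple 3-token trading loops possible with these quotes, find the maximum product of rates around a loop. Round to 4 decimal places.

ELX→WYN→XEL→ELX: 1.235 × 1.397 × 0.6797 = 1.17268
ELX→XEL→CYN→ELX: 1.545 × 0.908 × 0.7147 = 1.00262
Maximum is ELX→WYN→XEL→ELX at 1.1727; arbitrage exists.

1.1727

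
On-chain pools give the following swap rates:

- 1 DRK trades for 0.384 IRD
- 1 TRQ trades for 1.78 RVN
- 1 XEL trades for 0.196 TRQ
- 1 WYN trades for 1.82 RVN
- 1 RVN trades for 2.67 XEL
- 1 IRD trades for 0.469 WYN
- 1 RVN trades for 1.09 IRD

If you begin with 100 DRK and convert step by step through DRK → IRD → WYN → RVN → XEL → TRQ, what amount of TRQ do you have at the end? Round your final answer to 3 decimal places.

17.153

100 DRK × 0.384 = 38.4 IRD
38.4 IRD × 0.469 = 18.0096 WYN
18.0096 WYN × 1.82 = 32.777472 RVN
32.777472 RVN × 2.67 = 87.51585024 XEL
87.51585024 XEL × 0.196 = 17.15310664704 TRQ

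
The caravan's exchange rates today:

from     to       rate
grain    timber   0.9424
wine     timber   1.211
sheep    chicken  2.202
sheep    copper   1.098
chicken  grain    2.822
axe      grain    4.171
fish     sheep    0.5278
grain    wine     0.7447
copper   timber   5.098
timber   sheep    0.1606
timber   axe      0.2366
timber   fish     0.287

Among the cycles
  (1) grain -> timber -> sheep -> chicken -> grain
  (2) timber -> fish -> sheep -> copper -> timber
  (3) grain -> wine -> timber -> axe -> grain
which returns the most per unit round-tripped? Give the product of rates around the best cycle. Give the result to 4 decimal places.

(1) 0.9424 × 0.1606 × 2.202 × 2.822 = 0.94049
(2) 0.287 × 0.5278 × 1.098 × 5.098 = 0.84792
(3) 0.7447 × 1.211 × 0.2366 × 4.171 = 0.88998
Highest is cycle (1) at 0.9405 (≤1, no arbitrage).

0.9405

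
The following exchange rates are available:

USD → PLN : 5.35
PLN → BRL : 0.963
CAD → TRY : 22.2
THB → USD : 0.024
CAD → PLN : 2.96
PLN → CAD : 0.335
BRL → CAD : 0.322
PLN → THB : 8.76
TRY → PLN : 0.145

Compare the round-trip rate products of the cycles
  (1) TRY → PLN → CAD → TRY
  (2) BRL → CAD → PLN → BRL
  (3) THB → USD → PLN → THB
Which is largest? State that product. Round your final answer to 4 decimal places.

1.1248

(1) 0.145 × 0.335 × 22.2 = 1.07837
(2) 0.322 × 2.96 × 0.963 = 0.91785
(3) 0.024 × 5.35 × 8.76 = 1.12478
Highest is cycle (3) at 1.1248 (>1, arbitrage).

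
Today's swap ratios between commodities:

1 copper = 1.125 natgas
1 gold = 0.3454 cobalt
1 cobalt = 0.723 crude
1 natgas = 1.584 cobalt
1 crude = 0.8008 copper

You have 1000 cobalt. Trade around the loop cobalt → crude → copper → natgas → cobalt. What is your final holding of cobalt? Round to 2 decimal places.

1031.74

1000 cobalt × 0.723 = 723 crude
723 crude × 0.8008 = 578.9784 copper
578.9784 copper × 1.125 = 651.3507 natgas
651.3507 natgas × 1.584 = 1031.7395088 cobalt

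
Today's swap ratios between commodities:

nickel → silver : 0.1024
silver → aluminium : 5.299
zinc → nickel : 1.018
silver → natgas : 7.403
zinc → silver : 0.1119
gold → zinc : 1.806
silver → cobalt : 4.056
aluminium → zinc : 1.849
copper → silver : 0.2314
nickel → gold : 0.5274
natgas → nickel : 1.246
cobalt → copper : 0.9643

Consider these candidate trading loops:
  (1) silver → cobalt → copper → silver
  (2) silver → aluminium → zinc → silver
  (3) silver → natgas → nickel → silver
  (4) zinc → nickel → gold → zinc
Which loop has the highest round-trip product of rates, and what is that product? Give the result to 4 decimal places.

1.0964

(1) 4.056 × 0.9643 × 0.2314 = 0.90505
(2) 5.299 × 1.849 × 0.1119 = 1.09638
(3) 7.403 × 1.246 × 0.1024 = 0.94455
(4) 1.018 × 0.5274 × 1.806 = 0.96963
Highest is cycle (2) at 1.0964 (>1, arbitrage).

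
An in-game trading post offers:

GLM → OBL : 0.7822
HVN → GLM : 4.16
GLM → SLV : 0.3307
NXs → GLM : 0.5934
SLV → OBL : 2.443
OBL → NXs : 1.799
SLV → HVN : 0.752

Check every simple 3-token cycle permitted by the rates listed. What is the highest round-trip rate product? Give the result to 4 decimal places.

GLM→SLV→HVN→GLM: 0.3307 × 0.752 × 4.16 = 1.03454
GLM→OBL→NXs→GLM: 0.7822 × 1.799 × 0.5934 = 0.83502
Maximum is GLM→SLV→HVN→GLM at 1.0345; arbitrage exists.

1.0345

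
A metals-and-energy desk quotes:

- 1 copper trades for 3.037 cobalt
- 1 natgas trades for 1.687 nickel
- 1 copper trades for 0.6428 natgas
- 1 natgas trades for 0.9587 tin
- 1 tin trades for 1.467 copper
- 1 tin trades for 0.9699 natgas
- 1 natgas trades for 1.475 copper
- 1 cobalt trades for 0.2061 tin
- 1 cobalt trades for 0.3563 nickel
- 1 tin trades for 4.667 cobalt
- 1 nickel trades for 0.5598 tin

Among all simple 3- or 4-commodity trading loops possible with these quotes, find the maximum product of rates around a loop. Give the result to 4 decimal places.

0.9309

tin→cobalt→nickel→tin: 4.667 × 0.3563 × 0.5598 = 0.93086
copper→cobalt→tin→copper: 3.037 × 0.2061 × 1.467 = 0.91823
tin→natgas→nickel→tin: 0.9699 × 1.687 × 0.5598 = 0.91596
copper→natgas→tin→copper: 0.6428 × 0.9587 × 1.467 = 0.90404
copper→cobalt→tin→natgas→copper: 3.037 × 0.2061 × 0.9699 × 1.475 = 0.89545
copper→natgas→nickel→tin→copper: 0.6428 × 1.687 × 0.5598 × 1.467 = 0.89054
copper→cobalt→nickel→tin→copper: 3.037 × 0.3563 × 0.5598 × 1.467 = 0.88864
Maximum is tin→cobalt→nickel→tin at 0.9309; no arbitrage — every cycle loses value.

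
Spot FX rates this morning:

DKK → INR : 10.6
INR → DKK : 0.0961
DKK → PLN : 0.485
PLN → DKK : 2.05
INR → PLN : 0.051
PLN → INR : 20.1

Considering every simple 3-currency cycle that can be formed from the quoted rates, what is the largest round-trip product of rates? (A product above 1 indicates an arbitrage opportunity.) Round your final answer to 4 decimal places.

DKK→INR→PLN→DKK: 10.6 × 0.051 × 2.05 = 1.10823
DKK→PLN→INR→DKK: 0.485 × 20.1 × 0.0961 = 0.93683
Maximum is DKK→INR→PLN→DKK at 1.1082; arbitrage exists.

1.1082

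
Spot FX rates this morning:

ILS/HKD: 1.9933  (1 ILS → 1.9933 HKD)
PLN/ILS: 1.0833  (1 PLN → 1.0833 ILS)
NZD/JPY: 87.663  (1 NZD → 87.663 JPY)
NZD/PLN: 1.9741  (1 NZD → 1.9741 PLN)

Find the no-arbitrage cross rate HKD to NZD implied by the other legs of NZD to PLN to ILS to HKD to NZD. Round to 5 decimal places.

0.23459

Known legs of the cycle: 1.9741 × 1.0833 × 1.9933 = 4.262756825049
For no arbitrage the full-cycle product must be 1, so the missing rate is 1 / 4.262756825049 ≈ 0.2345900.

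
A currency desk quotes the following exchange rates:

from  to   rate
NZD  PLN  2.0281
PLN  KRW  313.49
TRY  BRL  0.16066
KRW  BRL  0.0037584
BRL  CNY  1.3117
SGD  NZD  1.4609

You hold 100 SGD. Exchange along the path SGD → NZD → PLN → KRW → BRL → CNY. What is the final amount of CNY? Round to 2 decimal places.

457.90

100 SGD × 1.4609 = 146.09 NZD
146.09 NZD × 2.0281 = 296.285129 PLN
296.285129 PLN × 313.49 = 92882.42509021 KRW
92882.42509021 KRW × 0.0037584 = 349.089306459045264 BRL
349.089306459045264 BRL × 1.3117 = 457.9004432823296727888 CNY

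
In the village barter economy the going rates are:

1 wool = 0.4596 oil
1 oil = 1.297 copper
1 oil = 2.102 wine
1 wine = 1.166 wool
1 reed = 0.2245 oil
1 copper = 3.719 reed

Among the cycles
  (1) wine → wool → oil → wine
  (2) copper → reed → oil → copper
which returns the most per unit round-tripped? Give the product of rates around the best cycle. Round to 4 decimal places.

1.1264

(1) 1.166 × 0.4596 × 2.102 = 1.12645
(2) 3.719 × 0.2245 × 1.297 = 1.08289
Highest is cycle (1) at 1.1264 (>1, arbitrage).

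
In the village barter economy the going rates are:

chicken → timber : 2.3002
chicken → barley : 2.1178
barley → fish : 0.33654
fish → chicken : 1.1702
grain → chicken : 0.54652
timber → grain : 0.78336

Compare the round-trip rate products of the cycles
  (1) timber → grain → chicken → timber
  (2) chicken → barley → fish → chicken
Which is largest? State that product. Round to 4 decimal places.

0.9848

(1) 0.78336 × 0.54652 × 2.3002 = 0.98477
(2) 2.1178 × 0.33654 × 1.1702 = 0.83403
Highest is cycle (1) at 0.9848 (≤1, no arbitrage).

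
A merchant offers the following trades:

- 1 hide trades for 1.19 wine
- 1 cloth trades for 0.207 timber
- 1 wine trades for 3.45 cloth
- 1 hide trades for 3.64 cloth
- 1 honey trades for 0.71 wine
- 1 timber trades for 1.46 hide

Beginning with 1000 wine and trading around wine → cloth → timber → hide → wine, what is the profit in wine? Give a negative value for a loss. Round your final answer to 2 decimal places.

240.76

1000 wine × 3.45 = 3450 cloth
3450 cloth × 0.207 = 714.15 timber
714.15 timber × 1.46 = 1042.659 hide
1042.659 hide × 1.19 = 1240.76421 wine
Net change: 1240.76421 − 1000 = 240.76421 wine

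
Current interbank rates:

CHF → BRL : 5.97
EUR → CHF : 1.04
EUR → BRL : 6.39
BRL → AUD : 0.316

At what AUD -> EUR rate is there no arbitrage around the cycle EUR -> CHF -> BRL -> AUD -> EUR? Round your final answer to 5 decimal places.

0.50969

Known legs of the cycle: 1.04 × 5.97 × 0.316 = 1.9619808
For no arbitrage the full-cycle product must be 1, so the missing rate is 1 / 1.9619808 ≈ 0.5096890.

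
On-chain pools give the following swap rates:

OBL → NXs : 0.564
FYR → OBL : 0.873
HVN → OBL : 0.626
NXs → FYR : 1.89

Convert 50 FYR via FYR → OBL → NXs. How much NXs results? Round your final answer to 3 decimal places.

24.619

50 FYR × 0.873 = 43.65 OBL
43.65 OBL × 0.564 = 24.6186 NXs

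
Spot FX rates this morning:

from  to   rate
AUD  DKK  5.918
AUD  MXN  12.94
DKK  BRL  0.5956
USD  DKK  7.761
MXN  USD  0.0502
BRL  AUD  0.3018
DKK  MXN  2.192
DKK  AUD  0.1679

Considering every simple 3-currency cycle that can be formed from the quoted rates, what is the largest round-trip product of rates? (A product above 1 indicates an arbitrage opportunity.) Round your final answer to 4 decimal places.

DKK→BRL→AUD→DKK: 0.5956 × 0.3018 × 5.918 = 1.06377
DKK→MXN→USD→DKK: 2.192 × 0.0502 × 7.761 = 0.85401
Maximum is DKK→BRL→AUD→DKK at 1.0638; arbitrage exists.

1.0638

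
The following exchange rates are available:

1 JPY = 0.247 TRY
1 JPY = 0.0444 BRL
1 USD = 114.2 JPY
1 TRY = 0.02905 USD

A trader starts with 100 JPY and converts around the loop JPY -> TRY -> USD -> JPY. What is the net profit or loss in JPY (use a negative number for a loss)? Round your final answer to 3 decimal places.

100 JPY × 0.247 = 24.7 TRY
24.7 TRY × 0.02905 = 0.717535 USD
0.717535 USD × 114.2 = 81.942497 JPY
Net change: 81.942497 − 100 = -18.057503 JPY

-18.058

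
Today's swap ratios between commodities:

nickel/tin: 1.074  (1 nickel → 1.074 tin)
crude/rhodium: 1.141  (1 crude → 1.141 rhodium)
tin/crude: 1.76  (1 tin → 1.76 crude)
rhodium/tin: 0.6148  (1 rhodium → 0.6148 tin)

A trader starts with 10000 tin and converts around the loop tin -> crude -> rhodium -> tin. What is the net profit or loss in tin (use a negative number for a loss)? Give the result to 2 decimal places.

2346.17

10000 tin × 1.76 = 17600 crude
17600 crude × 1.141 = 20081.6 rhodium
20081.6 rhodium × 0.6148 = 12346.16768 tin
Net change: 12346.16768 − 10000 = 2346.16768 tin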